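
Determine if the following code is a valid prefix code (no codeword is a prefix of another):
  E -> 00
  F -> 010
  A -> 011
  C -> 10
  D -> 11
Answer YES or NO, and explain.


Checking each pair (does one codeword prefix another?):
  E='00' vs F='010': no prefix
  E='00' vs A='011': no prefix
  E='00' vs C='10': no prefix
  E='00' vs D='11': no prefix
  F='010' vs E='00': no prefix
  F='010' vs A='011': no prefix
  F='010' vs C='10': no prefix
  F='010' vs D='11': no prefix
  A='011' vs E='00': no prefix
  A='011' vs F='010': no prefix
  A='011' vs C='10': no prefix
  A='011' vs D='11': no prefix
  C='10' vs E='00': no prefix
  C='10' vs F='010': no prefix
  C='10' vs A='011': no prefix
  C='10' vs D='11': no prefix
  D='11' vs E='00': no prefix
  D='11' vs F='010': no prefix
  D='11' vs A='011': no prefix
  D='11' vs C='10': no prefix
No violation found over all pairs.

YES -- this is a valid prefix code. No codeword is a prefix of any other codeword.


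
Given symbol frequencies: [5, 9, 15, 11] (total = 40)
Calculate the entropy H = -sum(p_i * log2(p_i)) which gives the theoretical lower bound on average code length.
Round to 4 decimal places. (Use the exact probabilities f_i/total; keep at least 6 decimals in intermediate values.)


Per-symbol terms -p_i * log2(p_i) with p_i = f_i/40:
  p = 5/40 = 0.125000: log2(p) = -3.000000, -p*log2(p) = 0.375000
  p = 9/40 = 0.225000: log2(p) = -2.152003, -p*log2(p) = 0.484201
  p = 15/40 = 0.375000: log2(p) = -1.415037, -p*log2(p) = 0.530639
  p = 11/40 = 0.275000: log2(p) = -1.862496, -p*log2(p) = 0.512187
H = 0.375000 + 0.484201 + 0.530639 + 0.512187 = 1.902027

H = 1.902 bits/symbol


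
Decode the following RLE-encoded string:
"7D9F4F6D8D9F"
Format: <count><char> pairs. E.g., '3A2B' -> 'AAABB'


Expanding each <count><char> pair:
  7D -> 'DDDDDDD'
  9F -> 'FFFFFFFFF'
  4F -> 'FFFF'
  6D -> 'DDDDDD'
  8D -> 'DDDDDDDD'
  9F -> 'FFFFFFFFF'

Decoded = DDDDDDDFFFFFFFFFFFFFDDDDDDDDDDDDDDFFFFFFFFF


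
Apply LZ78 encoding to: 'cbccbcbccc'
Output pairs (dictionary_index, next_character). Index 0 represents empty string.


LZ78 encoding steps:
Dictionary: {0: ''}
Step 1: w='' (idx 0), next='c' -> output (0, 'c'), add 'c' as idx 1
Step 2: w='' (idx 0), next='b' -> output (0, 'b'), add 'b' as idx 2
Step 3: w='c' (idx 1), next='c' -> output (1, 'c'), add 'cc' as idx 3
Step 4: w='b' (idx 2), next='c' -> output (2, 'c'), add 'bc' as idx 4
Step 5: w='bc' (idx 4), next='c' -> output (4, 'c'), add 'bcc' as idx 5
Step 6: w='c' (idx 1), end of input -> output (1, '')


Encoded: [(0, 'c'), (0, 'b'), (1, 'c'), (2, 'c'), (4, 'c'), (1, '')]


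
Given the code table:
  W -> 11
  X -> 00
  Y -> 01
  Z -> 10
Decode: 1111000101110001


Decoding:
11 -> W
11 -> W
00 -> X
01 -> Y
01 -> Y
11 -> W
00 -> X
01 -> Y


Result: WWXYYWXY


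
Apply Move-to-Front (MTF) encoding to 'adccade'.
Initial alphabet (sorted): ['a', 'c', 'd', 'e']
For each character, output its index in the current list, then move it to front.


MTF encoding:
'a': index 0 in ['a', 'c', 'd', 'e'] -> ['a', 'c', 'd', 'e']
'd': index 2 in ['a', 'c', 'd', 'e'] -> ['d', 'a', 'c', 'e']
'c': index 2 in ['d', 'a', 'c', 'e'] -> ['c', 'd', 'a', 'e']
'c': index 0 in ['c', 'd', 'a', 'e'] -> ['c', 'd', 'a', 'e']
'a': index 2 in ['c', 'd', 'a', 'e'] -> ['a', 'c', 'd', 'e']
'd': index 2 in ['a', 'c', 'd', 'e'] -> ['d', 'a', 'c', 'e']
'e': index 3 in ['d', 'a', 'c', 'e'] -> ['e', 'd', 'a', 'c']


Output: [0, 2, 2, 0, 2, 2, 3]


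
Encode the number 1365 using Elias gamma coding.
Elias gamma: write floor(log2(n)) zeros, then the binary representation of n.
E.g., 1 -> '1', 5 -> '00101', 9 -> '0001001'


num_bits = floor(log2(1365)) + 1 = 11
leading_zeros = num_bits - 1 = 10
binary(1365) = 10101010101

Elias gamma(1365) = '0000000000' + '10101010101' = 000000000010101010101 (21 bits)


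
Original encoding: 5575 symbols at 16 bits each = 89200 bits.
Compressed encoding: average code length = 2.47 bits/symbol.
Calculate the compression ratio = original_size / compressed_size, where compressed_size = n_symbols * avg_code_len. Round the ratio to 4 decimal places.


original_size = n_symbols * orig_bits = 5575 * 16 = 89200 bits
compressed_size = n_symbols * avg_code_len = 5575 * 2.47 = 13770.25 bits
ratio = original_size / compressed_size = 89200 / 13770.25 = 6.4777

Compression ratio = 6.4777


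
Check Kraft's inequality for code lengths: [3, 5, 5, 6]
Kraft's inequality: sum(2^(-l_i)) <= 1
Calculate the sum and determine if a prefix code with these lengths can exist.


Sum = 2^(-3) + 2^(-5) + 2^(-5) + 2^(-6)
    = 0.125 + 0.03125 + 0.03125 + 0.015625
    = 13/64 = 0.203125
Since 0.203125 <= 1, Kraft's inequality IS satisfied.
A prefix code with these lengths CAN exist.

Kraft sum = 0.203125. Satisfied.


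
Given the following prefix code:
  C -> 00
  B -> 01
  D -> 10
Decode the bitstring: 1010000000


Decoding step by step:
Bits 10 -> D
Bits 10 -> D
Bits 00 -> C
Bits 00 -> C
Bits 00 -> C


Decoded message: DDCCC


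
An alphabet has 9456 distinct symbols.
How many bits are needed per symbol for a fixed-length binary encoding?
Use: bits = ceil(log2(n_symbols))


log2(9456) = 13.207
Bracket: 2^13 = 8192 < 9456 <= 2^14 = 16384
So ceil(log2(9456)) = 14

bits = ceil(log2(9456)) = ceil(13.207) = 14 bits


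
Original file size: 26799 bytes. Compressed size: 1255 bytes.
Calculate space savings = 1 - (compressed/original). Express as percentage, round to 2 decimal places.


ratio = compressed/original = 1255/26799 = 0.04683
savings = 1 - ratio = 1 - 0.04683 = 0.95317
as a percentage: 0.95317 * 100 = 95.32%

Space savings = 1 - 1255/26799 = 95.32%


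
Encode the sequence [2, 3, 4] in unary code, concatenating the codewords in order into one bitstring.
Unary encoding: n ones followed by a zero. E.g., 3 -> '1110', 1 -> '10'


Encode each number as n ones followed by a terminating 0:
  2 -> 110 (3 bits)
  3 -> 1110 (4 bits)
  4 -> 11110 (5 bits)
Total length = 3 + 4 + 5 = 12 bits.

Unary([2, 3, 4]) = 110111011110 (12 bits)


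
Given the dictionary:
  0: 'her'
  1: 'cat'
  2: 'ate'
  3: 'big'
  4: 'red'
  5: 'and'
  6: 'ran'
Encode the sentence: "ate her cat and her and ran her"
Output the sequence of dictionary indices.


Look up each word in the dictionary:
  'ate' -> 2
  'her' -> 0
  'cat' -> 1
  'and' -> 5
  'her' -> 0
  'and' -> 5
  'ran' -> 6
  'her' -> 0

Encoded: [2, 0, 1, 5, 0, 5, 6, 0]


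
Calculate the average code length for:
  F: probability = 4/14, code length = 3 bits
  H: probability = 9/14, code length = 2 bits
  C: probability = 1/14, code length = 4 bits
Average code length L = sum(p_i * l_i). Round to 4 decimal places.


Weighted contributions p_i * l_i:
  F: (4/14) * 3 = 12/14
  H: (9/14) * 2 = 18/14
  C: (1/14) * 4 = 4/14
Sum = (12 + 18 + 4)/14 = 34/14

L = 34/14 = 2.4286 bits/symbol


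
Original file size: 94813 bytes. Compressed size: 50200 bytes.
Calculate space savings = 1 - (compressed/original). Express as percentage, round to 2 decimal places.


ratio = compressed/original = 50200/94813 = 0.529463
savings = 1 - ratio = 1 - 0.529463 = 0.470537
as a percentage: 0.470537 * 100 = 47.05%

Space savings = 1 - 50200/94813 = 47.05%


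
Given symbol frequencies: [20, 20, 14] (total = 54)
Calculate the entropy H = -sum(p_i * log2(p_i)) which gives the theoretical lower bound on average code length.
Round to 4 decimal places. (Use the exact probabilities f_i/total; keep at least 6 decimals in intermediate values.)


Per-symbol terms -p_i * log2(p_i) with p_i = f_i/54:
  p = 20/54 = 0.370370: log2(p) = -1.432959, -p*log2(p) = 0.530726
  p = 20/54 = 0.370370: log2(p) = -1.432959, -p*log2(p) = 0.530726
  p = 14/54 = 0.259259: log2(p) = -1.947533, -p*log2(p) = 0.504916
H = 0.530726 + 0.530726 + 0.504916 = 1.566368

H = 1.5664 bits/symbol


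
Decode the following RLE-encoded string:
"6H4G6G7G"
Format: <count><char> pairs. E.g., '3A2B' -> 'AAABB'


Expanding each <count><char> pair:
  6H -> 'HHHHHH'
  4G -> 'GGGG'
  6G -> 'GGGGGG'
  7G -> 'GGGGGGG'

Decoded = HHHHHHGGGGGGGGGGGGGGGGG


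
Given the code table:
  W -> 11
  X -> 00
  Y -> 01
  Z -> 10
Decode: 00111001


Decoding:
00 -> X
11 -> W
10 -> Z
01 -> Y


Result: XWZY


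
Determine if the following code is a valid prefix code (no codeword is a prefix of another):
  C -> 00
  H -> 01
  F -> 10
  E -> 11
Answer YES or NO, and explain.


Checking each pair (does one codeword prefix another?):
  C='00' vs H='01': no prefix
  C='00' vs F='10': no prefix
  C='00' vs E='11': no prefix
  H='01' vs C='00': no prefix
  H='01' vs F='10': no prefix
  H='01' vs E='11': no prefix
  F='10' vs C='00': no prefix
  F='10' vs H='01': no prefix
  F='10' vs E='11': no prefix
  E='11' vs C='00': no prefix
  E='11' vs H='01': no prefix
  E='11' vs F='10': no prefix
No violation found over all pairs.

YES -- this is a valid prefix code. No codeword is a prefix of any other codeword.


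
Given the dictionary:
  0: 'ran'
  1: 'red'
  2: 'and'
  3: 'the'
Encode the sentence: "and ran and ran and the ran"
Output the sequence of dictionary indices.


Look up each word in the dictionary:
  'and' -> 2
  'ran' -> 0
  'and' -> 2
  'ran' -> 0
  'and' -> 2
  'the' -> 3
  'ran' -> 0

Encoded: [2, 0, 2, 0, 2, 3, 0]


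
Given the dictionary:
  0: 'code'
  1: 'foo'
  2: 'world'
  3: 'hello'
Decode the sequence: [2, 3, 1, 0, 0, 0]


Look up each index in the dictionary:
  2 -> 'world'
  3 -> 'hello'
  1 -> 'foo'
  0 -> 'code'
  0 -> 'code'
  0 -> 'code'

Decoded: "world hello foo code code code"


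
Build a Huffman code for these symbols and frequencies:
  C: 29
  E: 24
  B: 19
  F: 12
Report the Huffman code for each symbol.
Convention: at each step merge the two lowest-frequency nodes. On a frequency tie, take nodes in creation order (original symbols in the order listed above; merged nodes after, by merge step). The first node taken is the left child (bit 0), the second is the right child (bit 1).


Huffman tree construction:
Step 1: Merge F(12) + B(19) = 31
Step 2: Merge E(24) + C(29) = 53
Step 3: Merge (F+B)(31) + (E+C)(53) = 84
Read each symbol's code off the tree from the root (left child = 0, right child = 1).

Codes:
  C: 11 (length 2)
  E: 10 (length 2)
  B: 01 (length 2)
  F: 00 (length 2)
Average code length: 168/84 = 2.0000 bits/symbol


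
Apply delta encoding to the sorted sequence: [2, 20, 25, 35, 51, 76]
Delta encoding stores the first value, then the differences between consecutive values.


First value: 2
Deltas:
  20 - 2 = 18
  25 - 20 = 5
  35 - 25 = 10
  51 - 35 = 16
  76 - 51 = 25


Delta encoded: [2, 18, 5, 10, 16, 25]


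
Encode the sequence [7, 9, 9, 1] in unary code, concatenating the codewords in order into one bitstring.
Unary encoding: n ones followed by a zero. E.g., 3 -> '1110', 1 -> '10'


Encode each number as n ones followed by a terminating 0:
  7 -> 11111110 (8 bits)
  9 -> 1111111110 (10 bits)
  9 -> 1111111110 (10 bits)
  1 -> 10 (2 bits)
Total length = 8 + 10 + 10 + 2 = 30 bits.

Unary([7, 9, 9, 1]) = 111111101111111110111111111010 (30 bits)


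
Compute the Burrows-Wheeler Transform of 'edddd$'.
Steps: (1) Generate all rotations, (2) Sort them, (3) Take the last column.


Rotations (sorted):
  0: $edddd -> last char: d
  1: d$eddd -> last char: d
  2: dd$edd -> last char: d
  3: ddd$ed -> last char: d
  4: dddd$e -> last char: e
  5: edddd$ -> last char: $


BWT = dddde$


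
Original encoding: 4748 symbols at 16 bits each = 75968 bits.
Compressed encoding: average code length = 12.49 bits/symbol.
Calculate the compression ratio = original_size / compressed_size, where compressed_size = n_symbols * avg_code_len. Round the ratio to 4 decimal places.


original_size = n_symbols * orig_bits = 4748 * 16 = 75968 bits
compressed_size = n_symbols * avg_code_len = 4748 * 12.49 = 59302.52 bits
ratio = original_size / compressed_size = 75968 / 59302.52 = 1.281

Compression ratio = 1.281


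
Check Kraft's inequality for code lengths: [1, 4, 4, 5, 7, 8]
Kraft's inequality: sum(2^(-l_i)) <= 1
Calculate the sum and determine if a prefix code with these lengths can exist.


Sum = 2^(-1) + 2^(-4) + 2^(-4) + 2^(-5) + 2^(-7) + 2^(-8)
    = 0.5 + 0.0625 + 0.0625 + 0.03125 + 0.0078125 + 0.00390625
    = 171/256 = 0.66796875
Since 0.66796875 <= 1, Kraft's inequality IS satisfied.
A prefix code with these lengths CAN exist.

Kraft sum = 0.66796875. Satisfied.


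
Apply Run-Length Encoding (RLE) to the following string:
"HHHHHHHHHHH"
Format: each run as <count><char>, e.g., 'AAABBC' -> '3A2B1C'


Scanning runs left to right:
  i=0: run of 'H' x 11 -> '11H'

RLE = 11H


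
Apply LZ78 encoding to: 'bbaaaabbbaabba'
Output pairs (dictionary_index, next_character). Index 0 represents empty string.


LZ78 encoding steps:
Dictionary: {0: ''}
Step 1: w='' (idx 0), next='b' -> output (0, 'b'), add 'b' as idx 1
Step 2: w='b' (idx 1), next='a' -> output (1, 'a'), add 'ba' as idx 2
Step 3: w='' (idx 0), next='a' -> output (0, 'a'), add 'a' as idx 3
Step 4: w='a' (idx 3), next='a' -> output (3, 'a'), add 'aa' as idx 4
Step 5: w='b' (idx 1), next='b' -> output (1, 'b'), add 'bb' as idx 5
Step 6: w='ba' (idx 2), next='a' -> output (2, 'a'), add 'baa' as idx 6
Step 7: w='bb' (idx 5), next='a' -> output (5, 'a'), add 'bba' as idx 7


Encoded: [(0, 'b'), (1, 'a'), (0, 'a'), (3, 'a'), (1, 'b'), (2, 'a'), (5, 'a')]


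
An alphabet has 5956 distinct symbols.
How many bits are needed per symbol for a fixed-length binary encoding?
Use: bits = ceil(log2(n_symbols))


log2(5956) = 12.5401
Bracket: 2^12 = 4096 < 5956 <= 2^13 = 8192
So ceil(log2(5956)) = 13

bits = ceil(log2(5956)) = ceil(12.5401) = 13 bits


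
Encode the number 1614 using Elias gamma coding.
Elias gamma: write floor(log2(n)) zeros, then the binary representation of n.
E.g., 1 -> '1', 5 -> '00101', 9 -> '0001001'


num_bits = floor(log2(1614)) + 1 = 11
leading_zeros = num_bits - 1 = 10
binary(1614) = 11001001110

Elias gamma(1614) = '0000000000' + '11001001110' = 000000000011001001110 (21 bits)


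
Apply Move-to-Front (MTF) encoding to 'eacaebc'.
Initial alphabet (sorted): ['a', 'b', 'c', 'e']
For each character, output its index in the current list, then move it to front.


MTF encoding:
'e': index 3 in ['a', 'b', 'c', 'e'] -> ['e', 'a', 'b', 'c']
'a': index 1 in ['e', 'a', 'b', 'c'] -> ['a', 'e', 'b', 'c']
'c': index 3 in ['a', 'e', 'b', 'c'] -> ['c', 'a', 'e', 'b']
'a': index 1 in ['c', 'a', 'e', 'b'] -> ['a', 'c', 'e', 'b']
'e': index 2 in ['a', 'c', 'e', 'b'] -> ['e', 'a', 'c', 'b']
'b': index 3 in ['e', 'a', 'c', 'b'] -> ['b', 'e', 'a', 'c']
'c': index 3 in ['b', 'e', 'a', 'c'] -> ['c', 'b', 'e', 'a']


Output: [3, 1, 3, 1, 2, 3, 3]


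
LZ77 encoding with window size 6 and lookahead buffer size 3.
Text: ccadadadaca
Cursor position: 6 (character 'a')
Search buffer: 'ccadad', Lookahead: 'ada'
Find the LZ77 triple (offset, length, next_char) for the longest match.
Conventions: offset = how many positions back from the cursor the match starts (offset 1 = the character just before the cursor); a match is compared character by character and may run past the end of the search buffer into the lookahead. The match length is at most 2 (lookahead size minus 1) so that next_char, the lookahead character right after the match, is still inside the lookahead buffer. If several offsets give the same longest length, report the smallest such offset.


Try each offset into the search buffer:
  offset=1 (pos 5, char 'd'): match length 0
  offset=2 (pos 4, char 'a'): match length 2
  offset=3 (pos 3, char 'd'): match length 0
  offset=4 (pos 2, char 'a'): match length 2
  offset=5 (pos 1, char 'c'): match length 0
  offset=6 (pos 0, char 'c'): match length 0
Longest match has length 2, found at offsets 2, 4; take the smallest, offset 2.
next_char = character at position 6 + 2 = 8 -> 'a'

Best match: offset=2, length=2 (matching 'ad' starting at position 4)
LZ77 triple: (2, 2, 'a')


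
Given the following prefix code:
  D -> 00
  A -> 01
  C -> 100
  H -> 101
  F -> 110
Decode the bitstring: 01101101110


Decoding step by step:
Bits 01 -> A
Bits 101 -> H
Bits 101 -> H
Bits 110 -> F


Decoded message: AHHF


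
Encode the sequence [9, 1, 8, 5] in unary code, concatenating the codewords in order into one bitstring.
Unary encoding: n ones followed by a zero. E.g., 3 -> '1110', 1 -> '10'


Encode each number as n ones followed by a terminating 0:
  9 -> 1111111110 (10 bits)
  1 -> 10 (2 bits)
  8 -> 111111110 (9 bits)
  5 -> 111110 (6 bits)
Total length = 10 + 2 + 9 + 6 = 27 bits.

Unary([9, 1, 8, 5]) = 111111111010111111110111110 (27 bits)


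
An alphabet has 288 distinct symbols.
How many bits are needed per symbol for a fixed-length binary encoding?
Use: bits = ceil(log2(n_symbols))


log2(288) = 8.1699
Bracket: 2^8 = 256 < 288 <= 2^9 = 512
So ceil(log2(288)) = 9

bits = ceil(log2(288)) = ceil(8.1699) = 9 bits


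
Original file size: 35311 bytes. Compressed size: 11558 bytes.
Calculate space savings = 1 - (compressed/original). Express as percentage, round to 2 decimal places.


ratio = compressed/original = 11558/35311 = 0.32732
savings = 1 - ratio = 1 - 0.32732 = 0.67268
as a percentage: 0.67268 * 100 = 67.27%

Space savings = 1 - 11558/35311 = 67.27%


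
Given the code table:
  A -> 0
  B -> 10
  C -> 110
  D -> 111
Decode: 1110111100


Decoding:
111 -> D
0 -> A
111 -> D
10 -> B
0 -> A


Result: DADBA


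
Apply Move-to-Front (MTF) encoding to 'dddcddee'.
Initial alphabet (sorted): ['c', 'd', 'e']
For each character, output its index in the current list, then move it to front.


MTF encoding:
'd': index 1 in ['c', 'd', 'e'] -> ['d', 'c', 'e']
'd': index 0 in ['d', 'c', 'e'] -> ['d', 'c', 'e']
'd': index 0 in ['d', 'c', 'e'] -> ['d', 'c', 'e']
'c': index 1 in ['d', 'c', 'e'] -> ['c', 'd', 'e']
'd': index 1 in ['c', 'd', 'e'] -> ['d', 'c', 'e']
'd': index 0 in ['d', 'c', 'e'] -> ['d', 'c', 'e']
'e': index 2 in ['d', 'c', 'e'] -> ['e', 'd', 'c']
'e': index 0 in ['e', 'd', 'c'] -> ['e', 'd', 'c']


Output: [1, 0, 0, 1, 1, 0, 2, 0]


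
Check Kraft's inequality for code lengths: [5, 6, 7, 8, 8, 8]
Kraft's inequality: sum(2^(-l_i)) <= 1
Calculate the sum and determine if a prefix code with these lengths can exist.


Sum = 2^(-5) + 2^(-6) + 2^(-7) + 2^(-8) + 2^(-8) + 2^(-8)
    = 0.03125 + 0.015625 + 0.0078125 + 0.00390625 + 0.00390625 + 0.00390625
    = 17/256 = 0.06640625
Since 0.06640625 <= 1, Kraft's inequality IS satisfied.
A prefix code with these lengths CAN exist.

Kraft sum = 0.06640625. Satisfied.


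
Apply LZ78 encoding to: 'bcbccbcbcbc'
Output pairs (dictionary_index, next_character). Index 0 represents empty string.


LZ78 encoding steps:
Dictionary: {0: ''}
Step 1: w='' (idx 0), next='b' -> output (0, 'b'), add 'b' as idx 1
Step 2: w='' (idx 0), next='c' -> output (0, 'c'), add 'c' as idx 2
Step 3: w='b' (idx 1), next='c' -> output (1, 'c'), add 'bc' as idx 3
Step 4: w='c' (idx 2), next='b' -> output (2, 'b'), add 'cb' as idx 4
Step 5: w='cb' (idx 4), next='c' -> output (4, 'c'), add 'cbc' as idx 5
Step 6: w='bc' (idx 3), end of input -> output (3, '')


Encoded: [(0, 'b'), (0, 'c'), (1, 'c'), (2, 'b'), (4, 'c'), (3, '')]


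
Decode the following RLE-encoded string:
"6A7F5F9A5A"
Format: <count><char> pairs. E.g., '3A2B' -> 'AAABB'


Expanding each <count><char> pair:
  6A -> 'AAAAAA'
  7F -> 'FFFFFFF'
  5F -> 'FFFFF'
  9A -> 'AAAAAAAAA'
  5A -> 'AAAAA'

Decoded = AAAAAAFFFFFFFFFFFFAAAAAAAAAAAAAA


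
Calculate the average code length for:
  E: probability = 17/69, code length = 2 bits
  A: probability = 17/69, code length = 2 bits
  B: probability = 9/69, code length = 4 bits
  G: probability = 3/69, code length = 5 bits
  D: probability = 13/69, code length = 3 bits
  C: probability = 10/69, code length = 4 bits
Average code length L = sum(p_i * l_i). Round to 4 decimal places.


Weighted contributions p_i * l_i:
  E: (17/69) * 2 = 34/69
  A: (17/69) * 2 = 34/69
  B: (9/69) * 4 = 36/69
  G: (3/69) * 5 = 15/69
  D: (13/69) * 3 = 39/69
  C: (10/69) * 4 = 40/69
Sum = (34 + 34 + 36 + 15 + 39 + 40)/69 = 198/69

L = 198/69 = 2.8696 bits/symbol


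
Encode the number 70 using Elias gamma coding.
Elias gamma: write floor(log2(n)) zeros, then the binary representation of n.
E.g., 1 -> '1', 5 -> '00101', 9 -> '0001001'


num_bits = floor(log2(70)) + 1 = 7
leading_zeros = num_bits - 1 = 6
binary(70) = 1000110

Elias gamma(70) = '000000' + '1000110' = 0000001000110 (13 bits)


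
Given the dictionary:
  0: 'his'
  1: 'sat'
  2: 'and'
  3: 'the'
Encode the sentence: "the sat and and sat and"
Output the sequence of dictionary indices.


Look up each word in the dictionary:
  'the' -> 3
  'sat' -> 1
  'and' -> 2
  'and' -> 2
  'sat' -> 1
  'and' -> 2

Encoded: [3, 1, 2, 2, 1, 2]


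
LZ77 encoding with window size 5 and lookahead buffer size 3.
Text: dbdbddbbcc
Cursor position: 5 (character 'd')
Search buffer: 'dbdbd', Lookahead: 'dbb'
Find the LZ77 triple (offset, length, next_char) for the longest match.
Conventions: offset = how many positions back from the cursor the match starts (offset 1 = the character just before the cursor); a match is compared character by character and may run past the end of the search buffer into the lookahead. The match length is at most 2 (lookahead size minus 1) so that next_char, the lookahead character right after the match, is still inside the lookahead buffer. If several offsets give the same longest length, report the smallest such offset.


Try each offset into the search buffer:
  offset=1 (pos 4, char 'd'): match length 1
  offset=2 (pos 3, char 'b'): match length 0
  offset=3 (pos 2, char 'd'): match length 2
  offset=4 (pos 1, char 'b'): match length 0
  offset=5 (pos 0, char 'd'): match length 2
Longest match has length 2, found at offsets 3, 5; take the smallest, offset 3.
next_char = character at position 5 + 2 = 7 -> 'b'

Best match: offset=3, length=2 (matching 'db' starting at position 2)
LZ77 triple: (3, 2, 'b')


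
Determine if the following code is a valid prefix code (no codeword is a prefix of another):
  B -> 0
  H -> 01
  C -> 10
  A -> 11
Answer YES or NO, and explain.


Checking each pair (does one codeword prefix another?):
  B='0' vs H='01': prefix -- VIOLATION

NO -- this is NOT a valid prefix code. B (0) is a prefix of H (01).


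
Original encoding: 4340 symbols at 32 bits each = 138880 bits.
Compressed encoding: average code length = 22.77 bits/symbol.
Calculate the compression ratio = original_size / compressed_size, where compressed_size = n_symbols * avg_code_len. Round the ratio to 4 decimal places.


original_size = n_symbols * orig_bits = 4340 * 32 = 138880 bits
compressed_size = n_symbols * avg_code_len = 4340 * 22.77 = 98821.8 bits
ratio = original_size / compressed_size = 138880 / 98821.8 = 1.4054

Compression ratio = 1.4054


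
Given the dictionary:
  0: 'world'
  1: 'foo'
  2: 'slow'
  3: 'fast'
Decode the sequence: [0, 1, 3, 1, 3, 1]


Look up each index in the dictionary:
  0 -> 'world'
  1 -> 'foo'
  3 -> 'fast'
  1 -> 'foo'
  3 -> 'fast'
  1 -> 'foo'

Decoded: "world foo fast foo fast foo"


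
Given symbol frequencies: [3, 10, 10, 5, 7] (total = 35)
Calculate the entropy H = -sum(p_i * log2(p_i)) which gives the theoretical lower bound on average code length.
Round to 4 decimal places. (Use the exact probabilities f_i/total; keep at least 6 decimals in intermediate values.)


Per-symbol terms -p_i * log2(p_i) with p_i = f_i/35:
  p = 3/35 = 0.085714: log2(p) = -3.544321, -p*log2(p) = 0.303799
  p = 10/35 = 0.285714: log2(p) = -1.807355, -p*log2(p) = 0.516387
  p = 10/35 = 0.285714: log2(p) = -1.807355, -p*log2(p) = 0.516387
  p = 5/35 = 0.142857: log2(p) = -2.807355, -p*log2(p) = 0.401051
  p = 7/35 = 0.200000: log2(p) = -2.321928, -p*log2(p) = 0.464386
H = 0.303799 + 0.516387 + 0.516387 + 0.401051 + 0.464386 = 2.202010

H = 2.202 bits/symbol


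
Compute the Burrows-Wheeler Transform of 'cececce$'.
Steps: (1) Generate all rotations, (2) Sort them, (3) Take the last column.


Rotations (sorted):
  0: $cececce -> last char: e
  1: cce$cece -> last char: e
  2: ce$cecec -> last char: c
  3: cecce$ce -> last char: e
  4: cececce$ -> last char: $
  5: e$cececc -> last char: c
  6: ecce$cec -> last char: c
  7: ececce$c -> last char: c


BWT = eece$ccc


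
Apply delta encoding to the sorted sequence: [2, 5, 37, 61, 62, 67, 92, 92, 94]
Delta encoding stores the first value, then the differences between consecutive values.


First value: 2
Deltas:
  5 - 2 = 3
  37 - 5 = 32
  61 - 37 = 24
  62 - 61 = 1
  67 - 62 = 5
  92 - 67 = 25
  92 - 92 = 0
  94 - 92 = 2


Delta encoded: [2, 3, 32, 24, 1, 5, 25, 0, 2]


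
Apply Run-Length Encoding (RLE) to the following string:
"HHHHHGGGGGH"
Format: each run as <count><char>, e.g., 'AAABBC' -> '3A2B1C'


Scanning runs left to right:
  i=0: run of 'H' x 5 -> '5H'
  i=5: run of 'G' x 5 -> '5G'
  i=10: run of 'H' x 1 -> '1H'

RLE = 5H5G1H


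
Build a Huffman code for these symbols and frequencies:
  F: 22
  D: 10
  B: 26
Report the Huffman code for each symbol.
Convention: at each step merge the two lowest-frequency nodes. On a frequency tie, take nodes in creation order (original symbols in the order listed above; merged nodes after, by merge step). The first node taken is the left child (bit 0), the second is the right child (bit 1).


Huffman tree construction:
Step 1: Merge D(10) + F(22) = 32
Step 2: Merge B(26) + (D+F)(32) = 58
Read each symbol's code off the tree from the root (left child = 0, right child = 1).

Codes:
  F: 11 (length 2)
  D: 10 (length 2)
  B: 0 (length 1)
Average code length: 90/58 = 1.5517 bits/symbol


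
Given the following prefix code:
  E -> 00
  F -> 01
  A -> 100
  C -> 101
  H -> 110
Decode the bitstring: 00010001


Decoding step by step:
Bits 00 -> E
Bits 01 -> F
Bits 00 -> E
Bits 01 -> F


Decoded message: EFEF


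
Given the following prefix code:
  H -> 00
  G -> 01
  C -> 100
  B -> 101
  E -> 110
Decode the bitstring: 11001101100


Decoding step by step:
Bits 110 -> E
Bits 01 -> G
Bits 101 -> B
Bits 100 -> C


Decoded message: EGBC


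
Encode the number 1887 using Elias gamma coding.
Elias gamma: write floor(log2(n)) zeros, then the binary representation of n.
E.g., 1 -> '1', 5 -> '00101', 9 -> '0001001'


num_bits = floor(log2(1887)) + 1 = 11
leading_zeros = num_bits - 1 = 10
binary(1887) = 11101011111

Elias gamma(1887) = '0000000000' + '11101011111' = 000000000011101011111 (21 bits)


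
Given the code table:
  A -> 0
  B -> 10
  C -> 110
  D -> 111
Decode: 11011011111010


Decoding:
110 -> C
110 -> C
111 -> D
110 -> C
10 -> B


Result: CCDCB


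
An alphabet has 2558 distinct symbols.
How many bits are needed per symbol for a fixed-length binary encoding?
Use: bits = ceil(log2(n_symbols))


log2(2558) = 11.3208
Bracket: 2^11 = 2048 < 2558 <= 2^12 = 4096
So ceil(log2(2558)) = 12

bits = ceil(log2(2558)) = ceil(11.3208) = 12 bits


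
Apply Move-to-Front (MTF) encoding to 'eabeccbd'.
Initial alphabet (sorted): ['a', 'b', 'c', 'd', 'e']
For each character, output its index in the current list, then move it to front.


MTF encoding:
'e': index 4 in ['a', 'b', 'c', 'd', 'e'] -> ['e', 'a', 'b', 'c', 'd']
'a': index 1 in ['e', 'a', 'b', 'c', 'd'] -> ['a', 'e', 'b', 'c', 'd']
'b': index 2 in ['a', 'e', 'b', 'c', 'd'] -> ['b', 'a', 'e', 'c', 'd']
'e': index 2 in ['b', 'a', 'e', 'c', 'd'] -> ['e', 'b', 'a', 'c', 'd']
'c': index 3 in ['e', 'b', 'a', 'c', 'd'] -> ['c', 'e', 'b', 'a', 'd']
'c': index 0 in ['c', 'e', 'b', 'a', 'd'] -> ['c', 'e', 'b', 'a', 'd']
'b': index 2 in ['c', 'e', 'b', 'a', 'd'] -> ['b', 'c', 'e', 'a', 'd']
'd': index 4 in ['b', 'c', 'e', 'a', 'd'] -> ['d', 'b', 'c', 'e', 'a']


Output: [4, 1, 2, 2, 3, 0, 2, 4]


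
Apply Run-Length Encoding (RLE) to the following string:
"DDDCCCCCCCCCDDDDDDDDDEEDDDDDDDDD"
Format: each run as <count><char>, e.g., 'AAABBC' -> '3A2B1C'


Scanning runs left to right:
  i=0: run of 'D' x 3 -> '3D'
  i=3: run of 'C' x 9 -> '9C'
  i=12: run of 'D' x 9 -> '9D'
  i=21: run of 'E' x 2 -> '2E'
  i=23: run of 'D' x 9 -> '9D'

RLE = 3D9C9D2E9D


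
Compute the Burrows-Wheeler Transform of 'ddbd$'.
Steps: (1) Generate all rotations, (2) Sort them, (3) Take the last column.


Rotations (sorted):
  0: $ddbd -> last char: d
  1: bd$dd -> last char: d
  2: d$ddb -> last char: b
  3: dbd$d -> last char: d
  4: ddbd$ -> last char: $


BWT = ddbd$


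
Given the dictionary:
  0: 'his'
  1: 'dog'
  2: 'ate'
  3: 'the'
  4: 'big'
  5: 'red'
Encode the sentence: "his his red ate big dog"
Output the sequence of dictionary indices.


Look up each word in the dictionary:
  'his' -> 0
  'his' -> 0
  'red' -> 5
  'ate' -> 2
  'big' -> 4
  'dog' -> 1

Encoded: [0, 0, 5, 2, 4, 1]


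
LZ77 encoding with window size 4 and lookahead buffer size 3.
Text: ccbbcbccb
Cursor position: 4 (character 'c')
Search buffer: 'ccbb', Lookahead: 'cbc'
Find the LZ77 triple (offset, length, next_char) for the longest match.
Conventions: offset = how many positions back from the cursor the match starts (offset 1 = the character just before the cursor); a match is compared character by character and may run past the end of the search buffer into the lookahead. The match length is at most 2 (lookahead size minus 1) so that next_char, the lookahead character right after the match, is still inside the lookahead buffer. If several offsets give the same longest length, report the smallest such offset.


Try each offset into the search buffer:
  offset=1 (pos 3, char 'b'): match length 0
  offset=2 (pos 2, char 'b'): match length 0
  offset=3 (pos 1, char 'c'): match length 2
  offset=4 (pos 0, char 'c'): match length 1
Longest match has length 2 at offset 3.
next_char = character at position 4 + 2 = 6 -> 'c'

Best match: offset=3, length=2 (matching 'cb' starting at position 1)
LZ77 triple: (3, 2, 'c')


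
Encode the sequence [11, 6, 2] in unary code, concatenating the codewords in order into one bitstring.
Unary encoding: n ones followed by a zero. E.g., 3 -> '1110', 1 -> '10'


Encode each number as n ones followed by a terminating 0:
  11 -> 111111111110 (12 bits)
  6 -> 1111110 (7 bits)
  2 -> 110 (3 bits)
Total length = 12 + 7 + 3 = 22 bits.

Unary([11, 6, 2]) = 1111111111101111110110 (22 bits)


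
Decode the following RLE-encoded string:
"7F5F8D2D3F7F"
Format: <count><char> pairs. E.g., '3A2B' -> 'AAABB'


Expanding each <count><char> pair:
  7F -> 'FFFFFFF'
  5F -> 'FFFFF'
  8D -> 'DDDDDDDD'
  2D -> 'DD'
  3F -> 'FFF'
  7F -> 'FFFFFFF'

Decoded = FFFFFFFFFFFFDDDDDDDDDDFFFFFFFFFF


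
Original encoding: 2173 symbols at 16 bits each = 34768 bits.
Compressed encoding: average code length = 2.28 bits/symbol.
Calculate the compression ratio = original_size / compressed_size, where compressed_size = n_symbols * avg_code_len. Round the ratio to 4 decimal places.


original_size = n_symbols * orig_bits = 2173 * 16 = 34768 bits
compressed_size = n_symbols * avg_code_len = 2173 * 2.28 = 4954.44 bits
ratio = original_size / compressed_size = 34768 / 4954.44 = 7.0175

Compression ratio = 7.0175


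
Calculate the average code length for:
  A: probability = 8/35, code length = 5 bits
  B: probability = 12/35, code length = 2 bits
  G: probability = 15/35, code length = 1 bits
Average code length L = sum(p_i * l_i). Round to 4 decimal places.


Weighted contributions p_i * l_i:
  A: (8/35) * 5 = 40/35
  B: (12/35) * 2 = 24/35
  G: (15/35) * 1 = 15/35
Sum = (40 + 24 + 15)/35 = 79/35

L = 79/35 = 2.2571 bits/symbol


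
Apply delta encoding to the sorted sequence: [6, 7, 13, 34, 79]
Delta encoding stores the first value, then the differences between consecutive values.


First value: 6
Deltas:
  7 - 6 = 1
  13 - 7 = 6
  34 - 13 = 21
  79 - 34 = 45


Delta encoded: [6, 1, 6, 21, 45]


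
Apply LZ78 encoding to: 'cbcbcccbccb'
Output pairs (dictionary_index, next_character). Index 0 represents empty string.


LZ78 encoding steps:
Dictionary: {0: ''}
Step 1: w='' (idx 0), next='c' -> output (0, 'c'), add 'c' as idx 1
Step 2: w='' (idx 0), next='b' -> output (0, 'b'), add 'b' as idx 2
Step 3: w='c' (idx 1), next='b' -> output (1, 'b'), add 'cb' as idx 3
Step 4: w='c' (idx 1), next='c' -> output (1, 'c'), add 'cc' as idx 4
Step 5: w='cb' (idx 3), next='c' -> output (3, 'c'), add 'cbc' as idx 5
Step 6: w='cb' (idx 3), end of input -> output (3, '')


Encoded: [(0, 'c'), (0, 'b'), (1, 'b'), (1, 'c'), (3, 'c'), (3, '')]


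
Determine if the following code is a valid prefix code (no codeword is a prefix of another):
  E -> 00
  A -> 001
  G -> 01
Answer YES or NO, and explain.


Checking each pair (does one codeword prefix another?):
  E='00' vs A='001': prefix -- VIOLATION

NO -- this is NOT a valid prefix code. E (00) is a prefix of A (001).


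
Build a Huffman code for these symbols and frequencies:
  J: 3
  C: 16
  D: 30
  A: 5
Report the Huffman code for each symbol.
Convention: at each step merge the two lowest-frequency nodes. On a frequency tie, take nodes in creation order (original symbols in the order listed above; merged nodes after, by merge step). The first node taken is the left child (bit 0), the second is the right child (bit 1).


Huffman tree construction:
Step 1: Merge J(3) + A(5) = 8
Step 2: Merge (J+A)(8) + C(16) = 24
Step 3: Merge ((J+A)+C)(24) + D(30) = 54
Read each symbol's code off the tree from the root (left child = 0, right child = 1).

Codes:
  J: 000 (length 3)
  C: 01 (length 2)
  D: 1 (length 1)
  A: 001 (length 3)
Average code length: 86/54 = 1.5926 bits/symbol


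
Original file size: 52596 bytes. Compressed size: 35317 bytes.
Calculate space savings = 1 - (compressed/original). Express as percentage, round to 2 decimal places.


ratio = compressed/original = 35317/52596 = 0.671477
savings = 1 - ratio = 1 - 0.671477 = 0.328523
as a percentage: 0.328523 * 100 = 32.85%

Space savings = 1 - 35317/52596 = 32.85%


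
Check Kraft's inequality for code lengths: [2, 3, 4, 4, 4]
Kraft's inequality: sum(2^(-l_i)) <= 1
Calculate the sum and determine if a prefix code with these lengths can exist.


Sum = 2^(-2) + 2^(-3) + 2^(-4) + 2^(-4) + 2^(-4)
    = 0.25 + 0.125 + 0.0625 + 0.0625 + 0.0625
    = 9/16 = 0.5625
Since 0.5625 <= 1, Kraft's inequality IS satisfied.
A prefix code with these lengths CAN exist.

Kraft sum = 0.5625. Satisfied.


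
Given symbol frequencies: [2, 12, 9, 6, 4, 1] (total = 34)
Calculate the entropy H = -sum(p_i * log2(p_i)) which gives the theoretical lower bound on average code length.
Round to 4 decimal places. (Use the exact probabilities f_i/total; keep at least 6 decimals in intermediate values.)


Per-symbol terms -p_i * log2(p_i) with p_i = f_i/34:
  p = 2/34 = 0.058824: log2(p) = -4.087463, -p*log2(p) = 0.240439
  p = 12/34 = 0.352941: log2(p) = -1.502500, -p*log2(p) = 0.530294
  p = 9/34 = 0.264706: log2(p) = -1.917538, -p*log2(p) = 0.507584
  p = 6/34 = 0.176471: log2(p) = -2.502500, -p*log2(p) = 0.441618
  p = 4/34 = 0.117647: log2(p) = -3.087463, -p*log2(p) = 0.363231
  p = 1/34 = 0.029412: log2(p) = -5.087463, -p*log2(p) = 0.149631
H = 0.240439 + 0.530294 + 0.507584 + 0.441618 + 0.363231 + 0.149631 = 2.232797

H = 2.2328 bits/symbol


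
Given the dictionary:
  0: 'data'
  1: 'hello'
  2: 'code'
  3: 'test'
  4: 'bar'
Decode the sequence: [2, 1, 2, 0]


Look up each index in the dictionary:
  2 -> 'code'
  1 -> 'hello'
  2 -> 'code'
  0 -> 'data'

Decoded: "code hello code data"


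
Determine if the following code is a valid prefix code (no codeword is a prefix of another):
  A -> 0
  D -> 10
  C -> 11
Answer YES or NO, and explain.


Checking each pair (does one codeword prefix another?):
  A='0' vs D='10': no prefix
  A='0' vs C='11': no prefix
  D='10' vs A='0': no prefix
  D='10' vs C='11': no prefix
  C='11' vs A='0': no prefix
  C='11' vs D='10': no prefix
No violation found over all pairs.

YES -- this is a valid prefix code. No codeword is a prefix of any other codeword.


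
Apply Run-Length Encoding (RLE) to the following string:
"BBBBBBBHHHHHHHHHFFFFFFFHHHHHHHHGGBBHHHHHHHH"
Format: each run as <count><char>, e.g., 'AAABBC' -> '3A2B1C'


Scanning runs left to right:
  i=0: run of 'B' x 7 -> '7B'
  i=7: run of 'H' x 9 -> '9H'
  i=16: run of 'F' x 7 -> '7F'
  i=23: run of 'H' x 8 -> '8H'
  i=31: run of 'G' x 2 -> '2G'
  i=33: run of 'B' x 2 -> '2B'
  i=35: run of 'H' x 8 -> '8H'

RLE = 7B9H7F8H2G2B8H


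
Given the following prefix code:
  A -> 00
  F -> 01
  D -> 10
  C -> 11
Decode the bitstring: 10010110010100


Decoding step by step:
Bits 10 -> D
Bits 01 -> F
Bits 01 -> F
Bits 10 -> D
Bits 01 -> F
Bits 01 -> F
Bits 00 -> A


Decoded message: DFFDFFA


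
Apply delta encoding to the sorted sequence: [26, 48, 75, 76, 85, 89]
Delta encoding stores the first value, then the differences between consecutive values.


First value: 26
Deltas:
  48 - 26 = 22
  75 - 48 = 27
  76 - 75 = 1
  85 - 76 = 9
  89 - 85 = 4


Delta encoded: [26, 22, 27, 1, 9, 4]


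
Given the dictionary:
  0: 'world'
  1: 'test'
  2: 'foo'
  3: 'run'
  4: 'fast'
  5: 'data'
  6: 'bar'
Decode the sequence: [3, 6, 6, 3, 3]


Look up each index in the dictionary:
  3 -> 'run'
  6 -> 'bar'
  6 -> 'bar'
  3 -> 'run'
  3 -> 'run'

Decoded: "run bar bar run run"


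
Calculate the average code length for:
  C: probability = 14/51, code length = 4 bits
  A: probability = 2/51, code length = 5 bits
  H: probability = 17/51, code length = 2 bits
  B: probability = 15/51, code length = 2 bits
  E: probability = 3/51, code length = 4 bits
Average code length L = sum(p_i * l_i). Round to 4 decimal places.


Weighted contributions p_i * l_i:
  C: (14/51) * 4 = 56/51
  A: (2/51) * 5 = 10/51
  H: (17/51) * 2 = 34/51
  B: (15/51) * 2 = 30/51
  E: (3/51) * 4 = 12/51
Sum = (56 + 10 + 34 + 30 + 12)/51 = 142/51

L = 142/51 = 2.7843 bits/symbol


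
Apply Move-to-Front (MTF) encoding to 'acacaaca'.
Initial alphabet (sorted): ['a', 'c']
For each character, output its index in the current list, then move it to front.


MTF encoding:
'a': index 0 in ['a', 'c'] -> ['a', 'c']
'c': index 1 in ['a', 'c'] -> ['c', 'a']
'a': index 1 in ['c', 'a'] -> ['a', 'c']
'c': index 1 in ['a', 'c'] -> ['c', 'a']
'a': index 1 in ['c', 'a'] -> ['a', 'c']
'a': index 0 in ['a', 'c'] -> ['a', 'c']
'c': index 1 in ['a', 'c'] -> ['c', 'a']
'a': index 1 in ['c', 'a'] -> ['a', 'c']


Output: [0, 1, 1, 1, 1, 0, 1, 1]


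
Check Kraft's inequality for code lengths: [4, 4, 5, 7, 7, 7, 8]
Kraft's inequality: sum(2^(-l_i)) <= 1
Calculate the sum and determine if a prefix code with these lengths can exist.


Sum = 2^(-4) + 2^(-4) + 2^(-5) + 2^(-7) + 2^(-7) + 2^(-7) + 2^(-8)
    = 0.0625 + 0.0625 + 0.03125 + 0.0078125 + 0.0078125 + 0.0078125 + 0.00390625
    = 47/256 = 0.18359375
Since 0.18359375 <= 1, Kraft's inequality IS satisfied.
A prefix code with these lengths CAN exist.

Kraft sum = 0.18359375. Satisfied.


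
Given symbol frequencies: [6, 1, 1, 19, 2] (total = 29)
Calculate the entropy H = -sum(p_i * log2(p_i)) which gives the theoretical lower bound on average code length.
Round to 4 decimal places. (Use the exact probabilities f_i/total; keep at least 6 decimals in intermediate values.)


Per-symbol terms -p_i * log2(p_i) with p_i = f_i/29:
  p = 6/29 = 0.206897: log2(p) = -2.273018, -p*log2(p) = 0.470280
  p = 1/29 = 0.034483: log2(p) = -4.857981, -p*log2(p) = 0.167517
  p = 1/29 = 0.034483: log2(p) = -4.857981, -p*log2(p) = 0.167517
  p = 19/29 = 0.655172: log2(p) = -0.610053, -p*log2(p) = 0.399690
  p = 2/29 = 0.068966: log2(p) = -3.857981, -p*log2(p) = 0.266068
H = 0.470280 + 0.167517 + 0.167517 + 0.399690 + 0.266068 = 1.471072

H = 1.4711 bits/symbol


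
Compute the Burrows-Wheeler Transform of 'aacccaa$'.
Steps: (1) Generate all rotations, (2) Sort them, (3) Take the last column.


Rotations (sorted):
  0: $aacccaa -> last char: a
  1: a$aaccca -> last char: a
  2: aa$aaccc -> last char: c
  3: aacccaa$ -> last char: $
  4: acccaa$a -> last char: a
  5: caa$aacc -> last char: c
  6: ccaa$aac -> last char: c
  7: cccaa$aa -> last char: a


BWT = aac$acca


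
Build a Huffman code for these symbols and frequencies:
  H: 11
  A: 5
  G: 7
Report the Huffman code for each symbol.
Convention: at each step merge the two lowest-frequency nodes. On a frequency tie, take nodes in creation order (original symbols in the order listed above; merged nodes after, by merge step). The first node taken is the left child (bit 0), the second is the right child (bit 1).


Huffman tree construction:
Step 1: Merge A(5) + G(7) = 12
Step 2: Merge H(11) + (A+G)(12) = 23
Read each symbol's code off the tree from the root (left child = 0, right child = 1).

Codes:
  H: 0 (length 1)
  A: 10 (length 2)
  G: 11 (length 2)
Average code length: 35/23 = 1.5217 bits/symbol
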